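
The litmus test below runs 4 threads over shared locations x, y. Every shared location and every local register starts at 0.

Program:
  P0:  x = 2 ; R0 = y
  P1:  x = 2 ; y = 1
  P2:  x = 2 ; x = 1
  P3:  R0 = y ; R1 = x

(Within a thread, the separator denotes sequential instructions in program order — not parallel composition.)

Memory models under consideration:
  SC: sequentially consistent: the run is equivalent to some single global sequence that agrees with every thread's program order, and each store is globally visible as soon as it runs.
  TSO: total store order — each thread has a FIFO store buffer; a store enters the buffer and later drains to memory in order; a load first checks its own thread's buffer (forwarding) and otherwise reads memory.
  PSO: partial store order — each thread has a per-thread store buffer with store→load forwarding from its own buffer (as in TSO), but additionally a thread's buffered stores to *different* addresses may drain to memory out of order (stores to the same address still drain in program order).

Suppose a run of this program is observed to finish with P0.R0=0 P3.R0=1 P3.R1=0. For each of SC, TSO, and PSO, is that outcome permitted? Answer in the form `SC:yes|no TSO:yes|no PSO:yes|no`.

SC:no TSO:no PSO:yes

outcome vector order: (P0.R0,P3.R0,P3.R1)
SC (10): (0,0,0) (0,0,1) (0,0,2) (0,1,1) (0,1,2) (1,0,0) (1,0,1) (1,0,2) (1,1,1) (1,1,2)
TSO (10): (0,0,0) (0,0,1) (0,0,2) (0,1,1) (0,1,2) (1,0,0) (1,0,1) (1,0,2) (1,1,1) (1,1,2)
PSO (12): (0,0,0) (0,0,1) (0,0,2) (0,1,0) (0,1,1) (0,1,2) (1,0,0) (1,0,1) (1,0,2) (1,1,0) (1,1,1) (1,1,2)
target (0,1,0) ∈ {PSO}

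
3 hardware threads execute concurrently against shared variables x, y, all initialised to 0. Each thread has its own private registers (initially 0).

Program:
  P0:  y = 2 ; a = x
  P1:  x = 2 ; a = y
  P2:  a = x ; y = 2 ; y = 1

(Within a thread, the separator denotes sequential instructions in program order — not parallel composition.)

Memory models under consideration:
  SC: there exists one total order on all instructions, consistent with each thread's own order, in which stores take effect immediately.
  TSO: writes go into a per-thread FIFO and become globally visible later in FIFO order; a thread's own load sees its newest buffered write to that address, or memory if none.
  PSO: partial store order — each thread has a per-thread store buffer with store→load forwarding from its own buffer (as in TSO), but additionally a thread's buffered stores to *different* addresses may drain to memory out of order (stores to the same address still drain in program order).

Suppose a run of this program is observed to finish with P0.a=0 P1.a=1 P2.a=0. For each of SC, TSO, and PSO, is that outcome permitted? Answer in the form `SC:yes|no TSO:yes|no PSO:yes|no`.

outcome vector order: (P0.a,P1.a,P2.a)
SC: 10 outcomes — {(0,1,0); (0,1,2); (0,2,0); (0,2,2); (2,0,0); (2,0,2); (2,1,0); (2,1,2); (2,2,0); (2,2,2)}
TSO: 12 outcomes — {(0,0,0); (0,0,2); (0,1,0); (0,1,2); (0,2,0); (0,2,2); (2,0,0); (2,0,2); (2,1,0); (2,1,2); (2,2,0); (2,2,2)}
PSO: 12 outcomes — {(0,0,0); (0,0,2); (0,1,0); (0,1,2); (0,2,0); (0,2,2); (2,0,0); (2,0,2); (2,1,0); (2,1,2); (2,2,0); (2,2,2)}
target (0,1,0) ∈ {SC,TSO,PSO}

SC:yes TSO:yes PSO:yes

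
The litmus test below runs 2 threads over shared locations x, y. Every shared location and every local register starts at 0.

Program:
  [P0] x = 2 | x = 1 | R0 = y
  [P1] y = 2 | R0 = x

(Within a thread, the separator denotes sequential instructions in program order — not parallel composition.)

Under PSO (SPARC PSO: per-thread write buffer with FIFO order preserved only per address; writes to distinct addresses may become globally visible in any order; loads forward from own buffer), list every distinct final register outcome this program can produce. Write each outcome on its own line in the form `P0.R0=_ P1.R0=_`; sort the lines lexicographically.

outcome vector order: (P0.R0,P1.R0)
|PSO outcomes| = 6

P0.R0=0 P1.R0=0
P0.R0=0 P1.R0=1
P0.R0=0 P1.R0=2
P0.R0=2 P1.R0=0
P0.R0=2 P1.R0=1
P0.R0=2 P1.R0=2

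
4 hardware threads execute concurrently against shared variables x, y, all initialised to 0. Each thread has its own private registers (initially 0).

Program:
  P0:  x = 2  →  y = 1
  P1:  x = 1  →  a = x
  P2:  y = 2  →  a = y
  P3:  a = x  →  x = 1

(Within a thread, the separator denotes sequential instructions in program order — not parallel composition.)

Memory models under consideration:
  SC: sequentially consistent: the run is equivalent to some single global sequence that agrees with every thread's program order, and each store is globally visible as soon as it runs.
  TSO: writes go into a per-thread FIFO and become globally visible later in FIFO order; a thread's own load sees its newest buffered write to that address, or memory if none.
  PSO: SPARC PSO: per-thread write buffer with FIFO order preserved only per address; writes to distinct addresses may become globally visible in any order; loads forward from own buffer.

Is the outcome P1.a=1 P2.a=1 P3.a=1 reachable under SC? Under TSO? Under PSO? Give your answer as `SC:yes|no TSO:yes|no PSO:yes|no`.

outcome vector order: (P1.a,P2.a,P3.a)
under SC → <1 1 0>; <1 1 1>; <1 1 2>; <1 2 0>; <1 2 1>; <1 2 2>; <2 1 0>; <2 1 1>; <2 1 2>; <2 2 0>; <2 2 1>; <2 2 2>
under TSO → <1 1 0>; <1 1 1>; <1 1 2>; <1 2 0>; <1 2 1>; <1 2 2>; <2 1 0>; <2 1 1>; <2 1 2>; <2 2 0>; <2 2 1>; <2 2 2>
under PSO → <1 1 0>; <1 1 1>; <1 1 2>; <1 2 0>; <1 2 1>; <1 2 2>; <2 1 0>; <2 1 1>; <2 1 2>; <2 2 0>; <2 2 1>; <2 2 2>
target <1 1 1> ∈ {SC,TSO,PSO}

SC:yes TSO:yes PSO:yes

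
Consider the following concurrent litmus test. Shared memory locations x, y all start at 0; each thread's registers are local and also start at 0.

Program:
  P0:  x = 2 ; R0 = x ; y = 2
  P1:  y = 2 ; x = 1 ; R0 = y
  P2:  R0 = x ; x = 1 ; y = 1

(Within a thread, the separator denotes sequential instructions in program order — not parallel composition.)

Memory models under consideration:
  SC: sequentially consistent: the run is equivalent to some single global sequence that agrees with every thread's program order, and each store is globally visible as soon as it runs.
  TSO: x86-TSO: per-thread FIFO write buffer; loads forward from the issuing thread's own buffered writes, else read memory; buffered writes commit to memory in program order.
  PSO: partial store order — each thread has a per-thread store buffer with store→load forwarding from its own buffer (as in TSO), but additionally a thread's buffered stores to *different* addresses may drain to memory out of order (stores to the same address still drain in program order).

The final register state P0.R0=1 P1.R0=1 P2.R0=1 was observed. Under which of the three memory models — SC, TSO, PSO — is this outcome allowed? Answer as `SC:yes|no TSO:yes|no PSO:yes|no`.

SC:yes TSO:yes PSO:yes

outcome vector order: (P0.R0,P1.R0,P2.R0)
under SC → 110 111 112 120 121 122 210 211 212 220 221 222
under TSO → 110 111 112 120 121 122 210 211 212 220 221 222
under PSO → 110 111 112 120 121 122 210 211 212 220 221 222
target 111 ∈ {SC,TSO,PSO}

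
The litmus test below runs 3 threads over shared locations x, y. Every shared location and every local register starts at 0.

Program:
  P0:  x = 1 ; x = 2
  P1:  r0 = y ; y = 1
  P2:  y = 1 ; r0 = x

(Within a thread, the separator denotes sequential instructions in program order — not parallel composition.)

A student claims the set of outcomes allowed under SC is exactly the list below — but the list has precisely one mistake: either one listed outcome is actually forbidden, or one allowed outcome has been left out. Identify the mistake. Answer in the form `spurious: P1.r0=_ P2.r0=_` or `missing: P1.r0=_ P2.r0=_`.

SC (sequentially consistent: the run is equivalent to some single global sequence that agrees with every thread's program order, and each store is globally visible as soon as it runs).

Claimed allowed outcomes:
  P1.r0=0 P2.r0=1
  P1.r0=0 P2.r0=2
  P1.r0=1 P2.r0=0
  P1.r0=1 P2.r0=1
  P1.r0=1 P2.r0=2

outcome vector order: (P1.r0,P2.r0)
SC: 6 outcomes — {(0,0); (0,1); (0,2); (1,0); (1,1); (1,2)}
SC∖claimed = {(0,0)}

missing: P1.r0=0 P2.r0=0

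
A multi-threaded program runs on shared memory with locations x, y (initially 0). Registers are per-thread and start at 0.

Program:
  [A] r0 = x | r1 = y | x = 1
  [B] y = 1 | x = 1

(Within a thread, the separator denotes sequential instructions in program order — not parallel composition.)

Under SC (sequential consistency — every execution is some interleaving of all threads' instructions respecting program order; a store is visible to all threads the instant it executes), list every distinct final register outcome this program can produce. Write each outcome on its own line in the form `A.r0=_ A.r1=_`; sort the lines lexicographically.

A.r0=0 A.r1=0
A.r0=0 A.r1=1
A.r0=1 A.r1=1

outcome vector order: (A.r0,A.r1)
|SC outcomes| = 3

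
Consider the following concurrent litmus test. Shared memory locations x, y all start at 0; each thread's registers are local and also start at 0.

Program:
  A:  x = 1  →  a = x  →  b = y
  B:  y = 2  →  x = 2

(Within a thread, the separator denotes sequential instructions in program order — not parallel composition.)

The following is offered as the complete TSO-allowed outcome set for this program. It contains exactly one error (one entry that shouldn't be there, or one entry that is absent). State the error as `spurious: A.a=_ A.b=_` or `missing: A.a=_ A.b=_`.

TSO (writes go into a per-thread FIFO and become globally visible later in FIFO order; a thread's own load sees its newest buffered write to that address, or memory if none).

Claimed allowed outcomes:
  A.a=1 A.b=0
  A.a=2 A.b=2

outcome vector order: (A.a,A.b)
TSO (3): (1,0) (1,2) (2,2)
TSO∖claimed = {(1,2)}

missing: A.a=1 A.b=2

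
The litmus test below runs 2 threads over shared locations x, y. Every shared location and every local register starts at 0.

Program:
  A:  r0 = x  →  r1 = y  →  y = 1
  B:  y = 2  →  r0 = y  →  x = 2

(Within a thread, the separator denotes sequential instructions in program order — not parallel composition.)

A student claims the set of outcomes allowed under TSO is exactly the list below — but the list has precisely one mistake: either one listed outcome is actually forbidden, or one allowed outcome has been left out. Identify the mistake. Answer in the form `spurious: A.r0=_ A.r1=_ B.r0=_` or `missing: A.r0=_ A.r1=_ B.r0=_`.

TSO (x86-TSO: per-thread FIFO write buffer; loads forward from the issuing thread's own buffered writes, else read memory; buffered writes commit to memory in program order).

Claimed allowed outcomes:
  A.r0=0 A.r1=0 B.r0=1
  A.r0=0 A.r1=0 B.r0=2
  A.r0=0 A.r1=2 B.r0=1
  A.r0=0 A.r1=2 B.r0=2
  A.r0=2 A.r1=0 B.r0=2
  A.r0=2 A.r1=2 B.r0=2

spurious: A.r0=2 A.r1=0 B.r0=2

outcome vector order: (A.r0,A.r1,B.r0)
TSO: 5 outcomes — {(0,0,1) (0,0,2) (0,2,1) (0,2,2) (2,2,2)}
claimed∖TSO = {(2,0,2)}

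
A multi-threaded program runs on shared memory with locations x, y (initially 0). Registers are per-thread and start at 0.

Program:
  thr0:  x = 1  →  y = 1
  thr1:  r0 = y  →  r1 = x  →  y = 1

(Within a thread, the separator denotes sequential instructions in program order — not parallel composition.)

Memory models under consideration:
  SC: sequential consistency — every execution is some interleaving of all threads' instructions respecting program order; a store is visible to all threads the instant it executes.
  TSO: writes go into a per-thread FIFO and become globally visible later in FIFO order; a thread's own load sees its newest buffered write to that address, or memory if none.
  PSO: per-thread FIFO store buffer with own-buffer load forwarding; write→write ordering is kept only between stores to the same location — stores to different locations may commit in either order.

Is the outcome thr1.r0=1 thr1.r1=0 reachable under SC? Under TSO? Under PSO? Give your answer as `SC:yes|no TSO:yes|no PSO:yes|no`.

outcome vector order: (thr1.r0,thr1.r1)
under SC → 0/0 0/1 1/1
under TSO → 0/0 0/1 1/1
under PSO → 0/0 0/1 1/0 1/1
target 1/0 ∈ {PSO}

SC:no TSO:no PSO:yes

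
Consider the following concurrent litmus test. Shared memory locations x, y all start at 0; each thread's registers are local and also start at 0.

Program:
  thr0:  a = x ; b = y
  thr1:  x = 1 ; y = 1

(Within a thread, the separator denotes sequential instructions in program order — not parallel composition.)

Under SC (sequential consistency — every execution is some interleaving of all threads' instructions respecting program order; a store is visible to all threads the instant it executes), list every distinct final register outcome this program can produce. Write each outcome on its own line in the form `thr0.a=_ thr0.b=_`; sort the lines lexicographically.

outcome vector order: (thr0.a,thr0.b)
|SC outcomes| = 4

thr0.a=0 thr0.b=0
thr0.a=0 thr0.b=1
thr0.a=1 thr0.b=0
thr0.a=1 thr0.b=1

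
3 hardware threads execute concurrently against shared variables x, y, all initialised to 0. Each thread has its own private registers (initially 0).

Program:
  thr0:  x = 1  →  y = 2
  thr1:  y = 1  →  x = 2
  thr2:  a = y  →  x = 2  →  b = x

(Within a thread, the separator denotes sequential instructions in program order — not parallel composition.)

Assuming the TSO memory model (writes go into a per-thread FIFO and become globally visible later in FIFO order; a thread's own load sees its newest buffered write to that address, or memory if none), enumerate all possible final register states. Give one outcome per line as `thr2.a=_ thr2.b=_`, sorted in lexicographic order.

outcome vector order: (thr2.a,thr2.b)
|TSO outcomes| = 5

thr2.a=0 thr2.b=1
thr2.a=0 thr2.b=2
thr2.a=1 thr2.b=1
thr2.a=1 thr2.b=2
thr2.a=2 thr2.b=2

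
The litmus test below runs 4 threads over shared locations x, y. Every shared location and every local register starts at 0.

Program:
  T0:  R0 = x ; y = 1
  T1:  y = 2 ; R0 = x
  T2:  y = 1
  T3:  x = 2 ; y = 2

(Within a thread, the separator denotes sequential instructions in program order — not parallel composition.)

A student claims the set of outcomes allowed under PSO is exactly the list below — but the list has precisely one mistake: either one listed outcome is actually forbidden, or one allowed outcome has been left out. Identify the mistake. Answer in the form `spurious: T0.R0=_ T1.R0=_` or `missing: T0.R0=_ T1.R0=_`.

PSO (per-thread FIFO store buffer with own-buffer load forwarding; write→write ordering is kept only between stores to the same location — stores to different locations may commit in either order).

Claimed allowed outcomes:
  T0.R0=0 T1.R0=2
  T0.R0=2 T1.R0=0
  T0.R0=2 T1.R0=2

outcome vector order: (T0.R0,T1.R0)
under PSO → <0 0> <0 2> <2 0> <2 2>
PSO∖claimed = {<0 0>}

missing: T0.R0=0 T1.R0=0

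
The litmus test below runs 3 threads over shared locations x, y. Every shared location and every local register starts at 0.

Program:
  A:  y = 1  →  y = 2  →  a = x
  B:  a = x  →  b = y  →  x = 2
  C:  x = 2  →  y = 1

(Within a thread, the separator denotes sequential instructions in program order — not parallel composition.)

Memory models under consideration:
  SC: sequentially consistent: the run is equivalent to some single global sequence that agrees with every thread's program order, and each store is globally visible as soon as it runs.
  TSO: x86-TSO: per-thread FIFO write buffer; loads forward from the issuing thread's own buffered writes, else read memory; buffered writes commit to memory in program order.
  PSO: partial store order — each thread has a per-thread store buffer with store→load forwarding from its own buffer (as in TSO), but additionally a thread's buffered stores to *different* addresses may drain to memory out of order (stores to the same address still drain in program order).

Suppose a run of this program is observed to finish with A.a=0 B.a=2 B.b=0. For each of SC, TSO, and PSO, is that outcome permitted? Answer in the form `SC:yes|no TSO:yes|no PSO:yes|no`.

SC:no TSO:yes PSO:yes

outcome vector order: (A.a,B.a,B.b)
SC (11): <0 0 0>; <0 0 1>; <0 0 2>; <0 2 1>; <0 2 2>; <2 0 0>; <2 0 1>; <2 0 2>; <2 2 0>; <2 2 1>; <2 2 2>
TSO (12): <0 0 0>; <0 0 1>; <0 0 2>; <0 2 0>; <0 2 1>; <0 2 2>; <2 0 0>; <2 0 1>; <2 0 2>; <2 2 0>; <2 2 1>; <2 2 2>
PSO (12): <0 0 0>; <0 0 1>; <0 0 2>; <0 2 0>; <0 2 1>; <0 2 2>; <2 0 0>; <2 0 1>; <2 0 2>; <2 2 0>; <2 2 1>; <2 2 2>
target <0 2 0> ∈ {TSO,PSO}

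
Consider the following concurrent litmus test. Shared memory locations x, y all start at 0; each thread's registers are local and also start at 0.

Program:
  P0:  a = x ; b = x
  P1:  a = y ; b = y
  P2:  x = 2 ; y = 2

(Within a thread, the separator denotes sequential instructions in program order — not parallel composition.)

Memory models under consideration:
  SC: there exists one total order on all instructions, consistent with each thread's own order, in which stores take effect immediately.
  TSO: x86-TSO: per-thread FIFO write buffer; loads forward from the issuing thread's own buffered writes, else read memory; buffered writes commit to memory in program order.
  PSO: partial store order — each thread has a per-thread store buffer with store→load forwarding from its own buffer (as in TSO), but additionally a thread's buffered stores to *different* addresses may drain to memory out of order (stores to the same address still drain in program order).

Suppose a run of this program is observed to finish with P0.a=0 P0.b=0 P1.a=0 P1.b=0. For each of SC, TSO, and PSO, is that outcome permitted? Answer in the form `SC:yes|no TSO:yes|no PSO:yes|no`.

outcome vector order: (P0.a,P0.b,P1.a,P1.b)
under SC → 0/0/0/0, 0/0/0/2, 0/0/2/2, 0/2/0/0, 0/2/0/2, 0/2/2/2, 2/2/0/0, 2/2/0/2, 2/2/2/2
under TSO → 0/0/0/0, 0/0/0/2, 0/0/2/2, 0/2/0/0, 0/2/0/2, 0/2/2/2, 2/2/0/0, 2/2/0/2, 2/2/2/2
under PSO → 0/0/0/0, 0/0/0/2, 0/0/2/2, 0/2/0/0, 0/2/0/2, 0/2/2/2, 2/2/0/0, 2/2/0/2, 2/2/2/2
target 0/0/0/0 ∈ {SC,TSO,PSO}

SC:yes TSO:yes PSO:yes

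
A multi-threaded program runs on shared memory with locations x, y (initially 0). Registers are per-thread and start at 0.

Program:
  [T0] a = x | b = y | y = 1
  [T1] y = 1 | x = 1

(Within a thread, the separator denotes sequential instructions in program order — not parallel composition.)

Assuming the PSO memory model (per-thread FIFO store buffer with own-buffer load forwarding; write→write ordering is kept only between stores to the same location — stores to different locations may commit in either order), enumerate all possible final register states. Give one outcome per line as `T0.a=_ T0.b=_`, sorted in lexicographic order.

outcome vector order: (T0.a,T0.b)
|PSO outcomes| = 4

T0.a=0 T0.b=0
T0.a=0 T0.b=1
T0.a=1 T0.b=0
T0.a=1 T0.b=1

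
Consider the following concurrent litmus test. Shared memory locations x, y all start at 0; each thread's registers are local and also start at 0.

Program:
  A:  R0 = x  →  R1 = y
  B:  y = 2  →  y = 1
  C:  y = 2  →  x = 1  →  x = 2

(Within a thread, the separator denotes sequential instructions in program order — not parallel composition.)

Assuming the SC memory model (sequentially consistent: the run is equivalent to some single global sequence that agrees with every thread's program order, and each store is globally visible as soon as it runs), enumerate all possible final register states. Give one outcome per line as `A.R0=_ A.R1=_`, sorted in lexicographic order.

outcome vector order: (A.R0,A.R1)
|SC outcomes| = 7

A.R0=0 A.R1=0
A.R0=0 A.R1=1
A.R0=0 A.R1=2
A.R0=1 A.R1=1
A.R0=1 A.R1=2
A.R0=2 A.R1=1
A.R0=2 A.R1=2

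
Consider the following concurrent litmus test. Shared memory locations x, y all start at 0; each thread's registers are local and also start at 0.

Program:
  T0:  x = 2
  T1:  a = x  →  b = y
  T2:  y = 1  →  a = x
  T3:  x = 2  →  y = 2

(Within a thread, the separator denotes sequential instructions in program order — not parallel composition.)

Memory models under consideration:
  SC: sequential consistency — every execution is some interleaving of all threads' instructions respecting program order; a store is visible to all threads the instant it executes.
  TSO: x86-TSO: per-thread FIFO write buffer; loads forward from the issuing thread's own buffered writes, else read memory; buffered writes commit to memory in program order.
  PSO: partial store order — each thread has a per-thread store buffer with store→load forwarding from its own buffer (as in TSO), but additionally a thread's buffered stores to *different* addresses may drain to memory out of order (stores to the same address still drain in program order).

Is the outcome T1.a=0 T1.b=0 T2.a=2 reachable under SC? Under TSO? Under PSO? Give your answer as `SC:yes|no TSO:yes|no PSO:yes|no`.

SC:yes TSO:yes PSO:yes

outcome vector order: (T1.a,T1.b,T2.a)
SC: 11 outcomes — {(0,0,0) (0,0,2) (0,1,0) (0,1,2) (0,2,0) (0,2,2) (2,0,2) (2,1,0) (2,1,2) (2,2,0) (2,2,2)}
TSO: 12 outcomes — {(0,0,0) (0,0,2) (0,1,0) (0,1,2) (0,2,0) (0,2,2) (2,0,0) (2,0,2) (2,1,0) (2,1,2) (2,2,0) (2,2,2)}
PSO: 12 outcomes — {(0,0,0) (0,0,2) (0,1,0) (0,1,2) (0,2,0) (0,2,2) (2,0,0) (2,0,2) (2,1,0) (2,1,2) (2,2,0) (2,2,2)}
target (0,0,2) ∈ {SC,TSO,PSO}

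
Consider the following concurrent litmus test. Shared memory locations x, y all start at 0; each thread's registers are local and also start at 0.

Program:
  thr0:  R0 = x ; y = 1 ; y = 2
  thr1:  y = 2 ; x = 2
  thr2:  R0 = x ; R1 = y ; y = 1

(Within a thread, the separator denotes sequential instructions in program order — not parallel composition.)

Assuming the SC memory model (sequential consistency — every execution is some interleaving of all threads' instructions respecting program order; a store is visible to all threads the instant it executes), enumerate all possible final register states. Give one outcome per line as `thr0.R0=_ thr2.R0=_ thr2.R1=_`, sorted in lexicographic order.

outcome vector order: (thr0.R0,thr2.R0,thr2.R1)
|SC outcomes| = 10

thr0.R0=0 thr2.R0=0 thr2.R1=0
thr0.R0=0 thr2.R0=0 thr2.R1=1
thr0.R0=0 thr2.R0=0 thr2.R1=2
thr0.R0=0 thr2.R0=2 thr2.R1=1
thr0.R0=0 thr2.R0=2 thr2.R1=2
thr0.R0=2 thr2.R0=0 thr2.R1=0
thr0.R0=2 thr2.R0=0 thr2.R1=1
thr0.R0=2 thr2.R0=0 thr2.R1=2
thr0.R0=2 thr2.R0=2 thr2.R1=1
thr0.R0=2 thr2.R0=2 thr2.R1=2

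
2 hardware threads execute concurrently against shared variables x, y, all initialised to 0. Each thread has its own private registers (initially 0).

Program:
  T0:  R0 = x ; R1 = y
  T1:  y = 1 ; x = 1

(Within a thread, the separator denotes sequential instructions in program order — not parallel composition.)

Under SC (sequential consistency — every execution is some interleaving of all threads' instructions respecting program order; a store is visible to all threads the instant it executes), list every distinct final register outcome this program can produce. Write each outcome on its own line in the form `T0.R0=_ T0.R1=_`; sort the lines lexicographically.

T0.R0=0 T0.R1=0
T0.R0=0 T0.R1=1
T0.R0=1 T0.R1=1

outcome vector order: (T0.R0,T0.R1)
|SC outcomes| = 3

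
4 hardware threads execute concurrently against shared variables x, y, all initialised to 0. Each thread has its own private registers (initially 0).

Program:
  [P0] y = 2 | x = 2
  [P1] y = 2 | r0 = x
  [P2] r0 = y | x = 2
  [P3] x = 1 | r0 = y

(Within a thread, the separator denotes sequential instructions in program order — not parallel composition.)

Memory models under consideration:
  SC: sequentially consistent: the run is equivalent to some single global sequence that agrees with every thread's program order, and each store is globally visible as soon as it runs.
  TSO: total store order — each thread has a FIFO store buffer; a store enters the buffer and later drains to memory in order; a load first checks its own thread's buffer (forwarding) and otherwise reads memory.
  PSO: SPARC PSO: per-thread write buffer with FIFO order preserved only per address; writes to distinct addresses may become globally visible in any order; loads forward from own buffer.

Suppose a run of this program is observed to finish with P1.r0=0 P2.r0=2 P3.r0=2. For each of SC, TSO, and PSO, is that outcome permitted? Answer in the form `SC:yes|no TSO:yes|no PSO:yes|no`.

outcome vector order: (P1.r0,P2.r0,P3.r0)
under SC → 002, 022, 100, 102, 120, 122, 200, 202, 220, 222
under TSO → 000, 002, 020, 022, 100, 102, 120, 122, 200, 202, 220, 222
under PSO → 000, 002, 020, 022, 100, 102, 120, 122, 200, 202, 220, 222
target 022 ∈ {SC,TSO,PSO}

SC:yes TSO:yes PSO:yes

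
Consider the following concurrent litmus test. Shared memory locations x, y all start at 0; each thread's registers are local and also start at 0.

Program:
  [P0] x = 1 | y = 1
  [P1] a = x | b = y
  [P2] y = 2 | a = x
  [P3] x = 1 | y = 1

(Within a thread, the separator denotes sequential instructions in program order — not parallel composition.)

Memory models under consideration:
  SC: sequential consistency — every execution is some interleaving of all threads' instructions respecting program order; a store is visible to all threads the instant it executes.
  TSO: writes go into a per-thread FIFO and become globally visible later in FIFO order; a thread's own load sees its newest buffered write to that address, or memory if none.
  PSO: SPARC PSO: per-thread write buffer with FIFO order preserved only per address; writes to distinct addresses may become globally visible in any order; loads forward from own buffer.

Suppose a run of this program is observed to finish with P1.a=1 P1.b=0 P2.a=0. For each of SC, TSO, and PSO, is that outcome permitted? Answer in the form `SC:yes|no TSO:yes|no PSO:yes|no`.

outcome vector order: (P1.a,P1.b,P2.a)
SC: 11 outcomes — {000 001 010 011 020 021 101 110 111 120 121}
TSO: 12 outcomes — {000 001 010 011 020 021 100 101 110 111 120 121}
PSO: 12 outcomes — {000 001 010 011 020 021 100 101 110 111 120 121}
target 100 ∈ {TSO,PSO}

SC:no TSO:yes PSO:yes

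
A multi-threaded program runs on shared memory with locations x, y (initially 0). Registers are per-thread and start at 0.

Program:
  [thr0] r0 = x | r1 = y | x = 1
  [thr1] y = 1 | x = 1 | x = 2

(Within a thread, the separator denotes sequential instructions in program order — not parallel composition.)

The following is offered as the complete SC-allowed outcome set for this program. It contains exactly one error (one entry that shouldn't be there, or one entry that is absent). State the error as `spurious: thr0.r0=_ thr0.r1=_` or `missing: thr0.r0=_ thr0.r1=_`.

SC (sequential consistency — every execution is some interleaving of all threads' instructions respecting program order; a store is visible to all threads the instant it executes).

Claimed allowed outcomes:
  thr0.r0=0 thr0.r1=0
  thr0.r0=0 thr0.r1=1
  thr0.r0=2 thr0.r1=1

missing: thr0.r0=1 thr0.r1=1

outcome vector order: (thr0.r0,thr0.r1)
[SC] allowed = {00 01 11 21}
SC∖claimed = {11}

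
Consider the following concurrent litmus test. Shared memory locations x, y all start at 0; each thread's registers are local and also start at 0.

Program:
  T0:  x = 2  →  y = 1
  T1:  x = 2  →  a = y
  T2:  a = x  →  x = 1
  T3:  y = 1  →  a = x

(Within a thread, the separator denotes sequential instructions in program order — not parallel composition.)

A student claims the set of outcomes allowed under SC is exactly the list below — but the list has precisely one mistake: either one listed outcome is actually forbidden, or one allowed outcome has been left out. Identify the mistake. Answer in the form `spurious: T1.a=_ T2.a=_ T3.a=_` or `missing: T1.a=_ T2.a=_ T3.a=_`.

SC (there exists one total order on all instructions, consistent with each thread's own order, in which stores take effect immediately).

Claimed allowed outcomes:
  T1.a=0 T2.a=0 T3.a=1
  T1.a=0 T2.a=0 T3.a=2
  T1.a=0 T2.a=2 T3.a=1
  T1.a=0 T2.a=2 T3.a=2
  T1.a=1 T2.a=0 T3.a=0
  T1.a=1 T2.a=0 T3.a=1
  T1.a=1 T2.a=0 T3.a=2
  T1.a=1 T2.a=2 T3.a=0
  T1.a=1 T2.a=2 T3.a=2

missing: T1.a=1 T2.a=2 T3.a=1

outcome vector order: (T1.a,T2.a,T3.a)
SC (10): <0 0 1>, <0 0 2>, <0 2 1>, <0 2 2>, <1 0 0>, <1 0 1>, <1 0 2>, <1 2 0>, <1 2 1>, <1 2 2>
SC∖claimed = {<1 2 1>}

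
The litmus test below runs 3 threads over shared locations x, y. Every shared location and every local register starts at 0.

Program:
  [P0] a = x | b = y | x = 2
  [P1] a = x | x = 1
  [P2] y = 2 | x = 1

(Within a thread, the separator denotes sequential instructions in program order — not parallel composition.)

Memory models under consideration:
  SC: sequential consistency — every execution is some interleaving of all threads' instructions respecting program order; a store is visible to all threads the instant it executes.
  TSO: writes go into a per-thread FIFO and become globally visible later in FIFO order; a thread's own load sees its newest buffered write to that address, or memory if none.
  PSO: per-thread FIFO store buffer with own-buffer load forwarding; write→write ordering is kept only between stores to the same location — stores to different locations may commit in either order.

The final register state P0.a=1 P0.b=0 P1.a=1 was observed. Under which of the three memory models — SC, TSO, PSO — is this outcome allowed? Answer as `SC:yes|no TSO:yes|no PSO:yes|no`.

SC:no TSO:no PSO:yes

outcome vector order: (P0.a,P0.b,P1.a)
SC (10): <0 0 0>; <0 0 1>; <0 0 2>; <0 2 0>; <0 2 1>; <0 2 2>; <1 0 0>; <1 2 0>; <1 2 1>; <1 2 2>
TSO (10): <0 0 0>; <0 0 1>; <0 0 2>; <0 2 0>; <0 2 1>; <0 2 2>; <1 0 0>; <1 2 0>; <1 2 1>; <1 2 2>
PSO (12): <0 0 0>; <0 0 1>; <0 0 2>; <0 2 0>; <0 2 1>; <0 2 2>; <1 0 0>; <1 0 1>; <1 0 2>; <1 2 0>; <1 2 1>; <1 2 2>
target <1 0 1> ∈ {PSO}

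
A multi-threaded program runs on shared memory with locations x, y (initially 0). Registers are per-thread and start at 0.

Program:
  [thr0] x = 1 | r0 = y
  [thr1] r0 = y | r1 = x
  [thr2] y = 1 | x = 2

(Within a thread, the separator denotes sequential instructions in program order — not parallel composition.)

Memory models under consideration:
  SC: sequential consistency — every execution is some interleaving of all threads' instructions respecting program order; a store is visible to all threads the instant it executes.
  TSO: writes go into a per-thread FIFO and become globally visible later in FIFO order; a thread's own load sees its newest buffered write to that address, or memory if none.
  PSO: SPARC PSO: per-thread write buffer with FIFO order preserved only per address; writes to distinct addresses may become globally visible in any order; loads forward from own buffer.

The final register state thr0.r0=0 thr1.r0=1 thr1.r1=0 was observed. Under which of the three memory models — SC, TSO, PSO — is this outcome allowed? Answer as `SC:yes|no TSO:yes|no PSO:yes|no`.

outcome vector order: (thr0.r0,thr1.r0,thr1.r1)
SC: 11 outcomes — {<0 0 0>, <0 0 1>, <0 0 2>, <0 1 1>, <0 1 2>, <1 0 0>, <1 0 1>, <1 0 2>, <1 1 0>, <1 1 1>, <1 1 2>}
TSO: 12 outcomes — {<0 0 0>, <0 0 1>, <0 0 2>, <0 1 0>, <0 1 1>, <0 1 2>, <1 0 0>, <1 0 1>, <1 0 2>, <1 1 0>, <1 1 1>, <1 1 2>}
PSO: 12 outcomes — {<0 0 0>, <0 0 1>, <0 0 2>, <0 1 0>, <0 1 1>, <0 1 2>, <1 0 0>, <1 0 1>, <1 0 2>, <1 1 0>, <1 1 1>, <1 1 2>}
target <0 1 0> ∈ {TSO,PSO}

SC:no TSO:yes PSO:yes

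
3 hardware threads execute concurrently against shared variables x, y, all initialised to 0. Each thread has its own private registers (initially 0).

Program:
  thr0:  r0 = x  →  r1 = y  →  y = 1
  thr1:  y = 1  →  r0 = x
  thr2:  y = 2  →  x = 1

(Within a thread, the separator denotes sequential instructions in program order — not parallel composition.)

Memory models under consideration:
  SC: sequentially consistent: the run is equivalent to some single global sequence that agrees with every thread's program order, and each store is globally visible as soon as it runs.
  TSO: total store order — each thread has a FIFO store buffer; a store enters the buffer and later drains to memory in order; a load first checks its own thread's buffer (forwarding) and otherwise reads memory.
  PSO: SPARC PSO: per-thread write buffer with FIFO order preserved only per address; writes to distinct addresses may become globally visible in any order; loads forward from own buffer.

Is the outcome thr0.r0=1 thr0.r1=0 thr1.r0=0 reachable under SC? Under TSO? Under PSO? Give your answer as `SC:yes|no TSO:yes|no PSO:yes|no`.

outcome vector order: (thr0.r0,thr0.r1,thr1.r0)
SC (10): 000; 001; 010; 011; 020; 021; 110; 111; 120; 121
TSO (10): 000; 001; 010; 011; 020; 021; 110; 111; 120; 121
PSO (12): 000; 001; 010; 011; 020; 021; 100; 101; 110; 111; 120; 121
target 100 ∈ {PSO}

SC:no TSO:no PSO:yes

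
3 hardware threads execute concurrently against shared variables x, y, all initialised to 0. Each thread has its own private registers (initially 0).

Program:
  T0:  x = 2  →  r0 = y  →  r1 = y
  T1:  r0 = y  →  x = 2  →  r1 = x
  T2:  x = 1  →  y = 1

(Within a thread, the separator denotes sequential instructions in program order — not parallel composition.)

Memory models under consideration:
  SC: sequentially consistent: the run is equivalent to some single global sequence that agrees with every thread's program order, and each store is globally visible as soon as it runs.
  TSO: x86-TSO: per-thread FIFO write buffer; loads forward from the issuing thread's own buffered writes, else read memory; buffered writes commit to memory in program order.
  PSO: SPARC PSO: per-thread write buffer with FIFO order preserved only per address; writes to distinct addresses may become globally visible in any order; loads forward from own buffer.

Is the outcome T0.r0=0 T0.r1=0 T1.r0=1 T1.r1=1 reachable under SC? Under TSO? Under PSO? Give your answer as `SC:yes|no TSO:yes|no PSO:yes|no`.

SC:no TSO:no PSO:yes

outcome vector order: (T0.r0,T0.r1,T1.r0,T1.r1)
under SC → 0/0/0/1 0/0/0/2 0/0/1/2 0/1/0/1 0/1/0/2 0/1/1/2 1/1/0/1 1/1/0/2 1/1/1/2
under TSO → 0/0/0/1 0/0/0/2 0/0/1/2 0/1/0/1 0/1/0/2 0/1/1/2 1/1/0/1 1/1/0/2 1/1/1/2
under PSO → 0/0/0/1 0/0/0/2 0/0/1/1 0/0/1/2 0/1/0/1 0/1/0/2 0/1/1/1 0/1/1/2 1/1/0/1 1/1/0/2 1/1/1/1 1/1/1/2
target 0/0/1/1 ∈ {PSO}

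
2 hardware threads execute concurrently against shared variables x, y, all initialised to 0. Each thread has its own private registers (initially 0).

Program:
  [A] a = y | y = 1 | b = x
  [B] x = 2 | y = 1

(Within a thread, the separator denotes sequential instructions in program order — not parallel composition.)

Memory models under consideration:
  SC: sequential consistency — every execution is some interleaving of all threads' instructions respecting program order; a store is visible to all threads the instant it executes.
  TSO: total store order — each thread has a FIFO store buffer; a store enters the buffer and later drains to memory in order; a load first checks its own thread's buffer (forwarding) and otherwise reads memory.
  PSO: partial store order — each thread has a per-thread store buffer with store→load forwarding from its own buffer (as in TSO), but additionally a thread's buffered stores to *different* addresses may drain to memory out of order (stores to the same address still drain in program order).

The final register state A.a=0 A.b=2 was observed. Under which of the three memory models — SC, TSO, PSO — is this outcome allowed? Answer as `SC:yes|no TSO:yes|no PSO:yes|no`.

outcome vector order: (A.a,A.b)
under SC → <0 0> <0 2> <1 2>
under TSO → <0 0> <0 2> <1 2>
under PSO → <0 0> <0 2> <1 0> <1 2>
target <0 2> ∈ {SC,TSO,PSO}

SC:yes TSO:yes PSO:yes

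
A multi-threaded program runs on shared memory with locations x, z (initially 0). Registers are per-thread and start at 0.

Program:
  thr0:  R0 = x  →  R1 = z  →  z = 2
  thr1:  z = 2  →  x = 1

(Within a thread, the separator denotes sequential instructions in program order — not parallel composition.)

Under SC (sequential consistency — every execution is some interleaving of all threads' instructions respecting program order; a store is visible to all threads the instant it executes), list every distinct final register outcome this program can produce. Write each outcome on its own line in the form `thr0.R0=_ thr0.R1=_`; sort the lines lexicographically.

thr0.R0=0 thr0.R1=0
thr0.R0=0 thr0.R1=2
thr0.R0=1 thr0.R1=2

outcome vector order: (thr0.R0,thr0.R1)
|SC outcomes| = 3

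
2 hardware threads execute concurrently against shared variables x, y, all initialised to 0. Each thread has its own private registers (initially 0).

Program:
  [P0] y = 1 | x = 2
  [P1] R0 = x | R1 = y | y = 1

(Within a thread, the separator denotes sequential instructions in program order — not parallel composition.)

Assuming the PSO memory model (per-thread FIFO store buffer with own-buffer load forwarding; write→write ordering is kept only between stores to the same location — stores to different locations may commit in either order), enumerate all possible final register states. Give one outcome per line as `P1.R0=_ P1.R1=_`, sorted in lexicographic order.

P1.R0=0 P1.R1=0
P1.R0=0 P1.R1=1
P1.R0=2 P1.R1=0
P1.R0=2 P1.R1=1

outcome vector order: (P1.R0,P1.R1)
|PSO outcomes| = 4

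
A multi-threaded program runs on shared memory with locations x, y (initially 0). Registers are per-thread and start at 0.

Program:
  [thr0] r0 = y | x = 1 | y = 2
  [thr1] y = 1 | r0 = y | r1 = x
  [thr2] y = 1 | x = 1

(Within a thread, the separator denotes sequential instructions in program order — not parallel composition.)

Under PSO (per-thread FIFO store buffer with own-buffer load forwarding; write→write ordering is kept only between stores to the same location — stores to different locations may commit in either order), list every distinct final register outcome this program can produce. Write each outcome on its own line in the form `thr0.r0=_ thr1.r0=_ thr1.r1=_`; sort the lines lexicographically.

thr0.r0=0 thr1.r0=1 thr1.r1=0
thr0.r0=0 thr1.r0=1 thr1.r1=1
thr0.r0=0 thr1.r0=2 thr1.r1=0
thr0.r0=0 thr1.r0=2 thr1.r1=1
thr0.r0=1 thr1.r0=1 thr1.r1=0
thr0.r0=1 thr1.r0=1 thr1.r1=1
thr0.r0=1 thr1.r0=2 thr1.r1=0
thr0.r0=1 thr1.r0=2 thr1.r1=1

outcome vector order: (thr0.r0,thr1.r0,thr1.r1)
|PSO outcomes| = 8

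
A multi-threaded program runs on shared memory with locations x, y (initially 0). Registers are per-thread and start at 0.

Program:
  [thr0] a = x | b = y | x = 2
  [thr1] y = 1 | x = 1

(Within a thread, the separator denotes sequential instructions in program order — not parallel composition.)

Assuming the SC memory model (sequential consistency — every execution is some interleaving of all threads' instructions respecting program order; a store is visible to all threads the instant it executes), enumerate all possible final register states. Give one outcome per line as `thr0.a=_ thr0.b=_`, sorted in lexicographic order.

thr0.a=0 thr0.b=0
thr0.a=0 thr0.b=1
thr0.a=1 thr0.b=1

outcome vector order: (thr0.a,thr0.b)
|SC outcomes| = 3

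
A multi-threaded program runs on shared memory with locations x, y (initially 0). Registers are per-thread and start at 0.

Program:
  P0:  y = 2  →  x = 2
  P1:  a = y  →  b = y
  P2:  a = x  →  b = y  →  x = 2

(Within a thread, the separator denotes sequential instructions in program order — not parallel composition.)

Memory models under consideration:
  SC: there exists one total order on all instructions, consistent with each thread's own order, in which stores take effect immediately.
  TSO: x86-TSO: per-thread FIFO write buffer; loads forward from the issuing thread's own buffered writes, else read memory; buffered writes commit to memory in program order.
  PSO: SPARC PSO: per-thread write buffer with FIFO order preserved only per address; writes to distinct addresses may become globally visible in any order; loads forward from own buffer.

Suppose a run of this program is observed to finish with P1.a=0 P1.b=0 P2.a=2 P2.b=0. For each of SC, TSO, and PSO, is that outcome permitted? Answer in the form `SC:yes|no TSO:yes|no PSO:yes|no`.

outcome vector order: (P1.a,P1.b,P2.a,P2.b)
under SC → 0000 0002 0022 0200 0202 0222 2200 2202 2222
under TSO → 0000 0002 0022 0200 0202 0222 2200 2202 2222
under PSO → 0000 0002 0020 0022 0200 0202 0220 0222 2200 2202 2220 2222
target 0020 ∈ {PSO}

SC:no TSO:no PSO:yes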